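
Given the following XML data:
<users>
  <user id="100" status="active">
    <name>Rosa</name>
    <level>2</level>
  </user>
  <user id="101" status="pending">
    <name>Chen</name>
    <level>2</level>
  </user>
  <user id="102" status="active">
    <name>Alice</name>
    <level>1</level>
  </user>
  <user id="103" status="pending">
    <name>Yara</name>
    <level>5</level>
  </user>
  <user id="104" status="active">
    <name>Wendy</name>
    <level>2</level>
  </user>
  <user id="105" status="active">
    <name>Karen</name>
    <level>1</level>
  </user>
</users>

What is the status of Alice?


Finding user with name = Alice
user id="102" status="active"

ANSWER: active


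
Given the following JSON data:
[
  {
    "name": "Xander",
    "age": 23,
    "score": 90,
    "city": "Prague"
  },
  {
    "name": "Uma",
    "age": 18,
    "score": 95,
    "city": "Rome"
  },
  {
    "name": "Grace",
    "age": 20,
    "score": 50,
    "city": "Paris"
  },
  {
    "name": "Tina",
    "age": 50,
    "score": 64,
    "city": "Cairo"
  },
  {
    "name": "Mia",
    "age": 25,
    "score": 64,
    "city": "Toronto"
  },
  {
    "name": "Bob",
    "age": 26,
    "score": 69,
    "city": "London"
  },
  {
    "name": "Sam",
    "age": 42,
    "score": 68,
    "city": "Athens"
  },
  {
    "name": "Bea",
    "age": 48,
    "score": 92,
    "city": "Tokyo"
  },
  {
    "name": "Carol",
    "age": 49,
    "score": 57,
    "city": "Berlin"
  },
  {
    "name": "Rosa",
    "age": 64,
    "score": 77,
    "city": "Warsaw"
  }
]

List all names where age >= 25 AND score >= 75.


Checking both conditions:
  Xander (age=23, score=90) -> no
  Uma (age=18, score=95) -> no
  Grace (age=20, score=50) -> no
  Tina (age=50, score=64) -> no
  Mia (age=25, score=64) -> no
  Bob (age=26, score=69) -> no
  Sam (age=42, score=68) -> no
  Bea (age=48, score=92) -> YES
  Carol (age=49, score=57) -> no
  Rosa (age=64, score=77) -> YES


ANSWER: Bea, Rosa


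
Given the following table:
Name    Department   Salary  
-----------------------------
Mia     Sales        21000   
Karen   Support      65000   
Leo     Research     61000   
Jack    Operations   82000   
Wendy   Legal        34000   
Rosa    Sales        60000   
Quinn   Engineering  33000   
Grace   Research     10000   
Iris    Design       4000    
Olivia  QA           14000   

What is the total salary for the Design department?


Design department members:
  Iris: 4000
Total = 4000 = 4000

ANSWER: 4000


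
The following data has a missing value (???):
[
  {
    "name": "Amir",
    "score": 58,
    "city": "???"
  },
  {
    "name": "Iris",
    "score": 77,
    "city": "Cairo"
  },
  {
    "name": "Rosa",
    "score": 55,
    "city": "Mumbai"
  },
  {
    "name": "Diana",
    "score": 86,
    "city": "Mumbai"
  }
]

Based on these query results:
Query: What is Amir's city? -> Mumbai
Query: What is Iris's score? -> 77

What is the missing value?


The missing value is Amir's city
From query: Amir's city = Mumbai

ANSWER: Mumbai


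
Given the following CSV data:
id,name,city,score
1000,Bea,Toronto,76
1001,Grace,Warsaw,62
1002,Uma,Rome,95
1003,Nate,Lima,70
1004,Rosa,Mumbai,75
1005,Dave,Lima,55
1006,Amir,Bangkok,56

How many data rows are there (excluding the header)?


Counting rows (excluding header):
Header: id,name,city,score
Data rows: 7

ANSWER: 7


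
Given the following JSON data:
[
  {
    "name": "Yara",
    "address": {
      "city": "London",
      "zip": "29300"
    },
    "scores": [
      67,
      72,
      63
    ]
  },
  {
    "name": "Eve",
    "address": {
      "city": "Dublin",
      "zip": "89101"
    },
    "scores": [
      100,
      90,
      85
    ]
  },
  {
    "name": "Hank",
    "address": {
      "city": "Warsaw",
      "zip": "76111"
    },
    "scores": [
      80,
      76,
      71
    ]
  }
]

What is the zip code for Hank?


Path: records[2].address.zip
Value: 76111

ANSWER: 76111


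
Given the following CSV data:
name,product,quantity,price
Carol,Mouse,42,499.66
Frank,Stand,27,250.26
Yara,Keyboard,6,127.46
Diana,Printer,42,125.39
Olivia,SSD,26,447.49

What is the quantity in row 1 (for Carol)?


Row 1: Carol
Column 'quantity' = 42

ANSWER: 42


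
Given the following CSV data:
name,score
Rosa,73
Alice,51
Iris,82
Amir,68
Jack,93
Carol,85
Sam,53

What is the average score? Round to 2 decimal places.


Scores: 73, 51, 82, 68, 93, 85, 53
Sum = 505
Count = 7
Average = 505 / 7 = 72.14

ANSWER: 72.14


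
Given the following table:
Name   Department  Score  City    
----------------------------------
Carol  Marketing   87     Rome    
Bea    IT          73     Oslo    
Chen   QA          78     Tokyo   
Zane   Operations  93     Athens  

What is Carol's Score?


Row 1: Carol
Score = 87

ANSWER: 87


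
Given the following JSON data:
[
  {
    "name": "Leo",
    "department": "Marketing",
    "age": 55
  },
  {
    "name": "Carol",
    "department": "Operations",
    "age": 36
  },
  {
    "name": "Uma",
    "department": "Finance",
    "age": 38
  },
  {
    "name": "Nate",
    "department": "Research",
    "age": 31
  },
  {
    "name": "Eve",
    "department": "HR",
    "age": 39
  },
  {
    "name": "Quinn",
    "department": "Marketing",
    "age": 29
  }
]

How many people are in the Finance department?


Scanning records for department = Finance
  Record 2: Uma
Count: 1

ANSWER: 1


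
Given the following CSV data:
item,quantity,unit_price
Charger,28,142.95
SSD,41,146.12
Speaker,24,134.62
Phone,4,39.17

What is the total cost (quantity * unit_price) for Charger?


Row: Charger
quantity = 28
unit_price = 142.95
total = 28 * 142.95 = 4002.6

ANSWER: 4002.6


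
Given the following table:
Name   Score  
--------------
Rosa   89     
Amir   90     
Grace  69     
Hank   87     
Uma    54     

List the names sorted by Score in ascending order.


Sorting by Score (ascending):
  Uma: 54
  Grace: 69
  Hank: 87
  Rosa: 89
  Amir: 90


ANSWER: Uma, Grace, Hank, Rosa, Amir


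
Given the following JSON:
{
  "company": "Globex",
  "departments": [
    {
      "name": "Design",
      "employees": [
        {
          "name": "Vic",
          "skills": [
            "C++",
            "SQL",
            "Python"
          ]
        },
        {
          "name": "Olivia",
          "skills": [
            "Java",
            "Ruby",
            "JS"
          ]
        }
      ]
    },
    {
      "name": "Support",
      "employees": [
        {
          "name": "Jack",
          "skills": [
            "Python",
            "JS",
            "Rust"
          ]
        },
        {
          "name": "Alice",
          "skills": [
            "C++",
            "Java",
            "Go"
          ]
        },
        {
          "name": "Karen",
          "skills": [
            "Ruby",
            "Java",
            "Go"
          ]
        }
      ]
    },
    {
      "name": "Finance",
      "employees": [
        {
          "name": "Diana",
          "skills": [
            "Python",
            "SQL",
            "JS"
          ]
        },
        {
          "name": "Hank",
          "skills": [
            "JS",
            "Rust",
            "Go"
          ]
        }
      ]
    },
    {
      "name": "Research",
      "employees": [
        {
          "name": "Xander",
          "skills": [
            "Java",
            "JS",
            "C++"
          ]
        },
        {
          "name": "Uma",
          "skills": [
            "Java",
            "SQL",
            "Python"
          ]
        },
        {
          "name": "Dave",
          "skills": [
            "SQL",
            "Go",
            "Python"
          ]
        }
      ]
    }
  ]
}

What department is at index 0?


Path: departments[0].name
Value: Design

ANSWER: Design


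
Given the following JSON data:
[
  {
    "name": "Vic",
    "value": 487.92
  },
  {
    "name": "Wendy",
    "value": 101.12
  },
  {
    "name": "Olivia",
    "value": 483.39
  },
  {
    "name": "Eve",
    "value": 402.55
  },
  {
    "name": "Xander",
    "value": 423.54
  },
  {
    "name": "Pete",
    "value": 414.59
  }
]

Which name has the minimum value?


Comparing values:
  Vic: 487.92
  Wendy: 101.12
  Olivia: 483.39
  Eve: 402.55
  Xander: 423.54
  Pete: 414.59
Minimum: Wendy (101.12)

ANSWER: Wendy


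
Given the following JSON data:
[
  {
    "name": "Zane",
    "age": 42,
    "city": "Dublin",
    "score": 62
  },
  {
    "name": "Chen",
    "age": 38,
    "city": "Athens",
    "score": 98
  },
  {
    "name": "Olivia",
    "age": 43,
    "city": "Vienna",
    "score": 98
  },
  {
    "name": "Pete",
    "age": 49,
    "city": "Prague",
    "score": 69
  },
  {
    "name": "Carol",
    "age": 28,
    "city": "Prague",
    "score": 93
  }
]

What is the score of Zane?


Looking up record where name = Zane
Record index: 0
Field 'score' = 62

ANSWER: 62


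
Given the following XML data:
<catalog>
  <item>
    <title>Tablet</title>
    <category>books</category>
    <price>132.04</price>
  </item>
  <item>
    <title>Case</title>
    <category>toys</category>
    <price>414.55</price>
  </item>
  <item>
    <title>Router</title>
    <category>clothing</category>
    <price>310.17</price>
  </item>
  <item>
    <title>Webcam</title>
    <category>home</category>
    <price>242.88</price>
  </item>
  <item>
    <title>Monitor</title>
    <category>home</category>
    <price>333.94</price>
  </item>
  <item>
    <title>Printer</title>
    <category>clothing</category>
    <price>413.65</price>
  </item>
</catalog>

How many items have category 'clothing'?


Scanning <item> elements for <category>clothing</category>:
  Item 3: Router -> MATCH
  Item 6: Printer -> MATCH
Count: 2

ANSWER: 2


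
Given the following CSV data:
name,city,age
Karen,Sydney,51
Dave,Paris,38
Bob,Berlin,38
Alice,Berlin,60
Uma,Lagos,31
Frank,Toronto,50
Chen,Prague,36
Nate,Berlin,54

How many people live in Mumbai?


Scanning city column for 'Mumbai':
Total matches: 0

ANSWER: 0


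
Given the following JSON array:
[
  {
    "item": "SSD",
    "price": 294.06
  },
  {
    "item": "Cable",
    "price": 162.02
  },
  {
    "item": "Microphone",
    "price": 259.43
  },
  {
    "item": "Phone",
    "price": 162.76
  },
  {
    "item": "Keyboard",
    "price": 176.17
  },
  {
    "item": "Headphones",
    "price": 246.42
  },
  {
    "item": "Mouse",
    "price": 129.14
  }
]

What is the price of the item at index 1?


Array index 1 -> Cable
price = 162.02

ANSWER: 162.02


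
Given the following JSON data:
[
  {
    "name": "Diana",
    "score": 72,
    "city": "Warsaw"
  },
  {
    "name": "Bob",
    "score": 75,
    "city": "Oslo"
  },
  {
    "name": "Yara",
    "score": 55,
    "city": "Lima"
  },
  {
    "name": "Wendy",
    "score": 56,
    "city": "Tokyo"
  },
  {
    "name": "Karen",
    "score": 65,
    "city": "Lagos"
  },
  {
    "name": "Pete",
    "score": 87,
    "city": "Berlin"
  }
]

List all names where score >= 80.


Filtering records where score >= 80:
  Diana (score=72) -> no
  Bob (score=75) -> no
  Yara (score=55) -> no
  Wendy (score=56) -> no
  Karen (score=65) -> no
  Pete (score=87) -> YES


ANSWER: Pete


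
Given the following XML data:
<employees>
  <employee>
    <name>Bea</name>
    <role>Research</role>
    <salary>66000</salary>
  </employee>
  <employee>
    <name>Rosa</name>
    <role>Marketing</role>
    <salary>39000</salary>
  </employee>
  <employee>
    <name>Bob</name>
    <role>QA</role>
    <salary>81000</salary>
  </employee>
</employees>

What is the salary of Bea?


Searching for <employee> with <name>Bea</name>
Found at position 1
<salary>66000</salary>

ANSWER: 66000


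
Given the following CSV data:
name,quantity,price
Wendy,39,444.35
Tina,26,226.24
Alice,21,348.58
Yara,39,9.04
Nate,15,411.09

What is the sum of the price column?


Values in 'price' column:
  Row 1: 444.35
  Row 2: 226.24
  Row 3: 348.58
  Row 4: 9.04
  Row 5: 411.09
Sum = 444.35 + 226.24 + 348.58 + 9.04 + 411.09 = 1439.3

ANSWER: 1439.3


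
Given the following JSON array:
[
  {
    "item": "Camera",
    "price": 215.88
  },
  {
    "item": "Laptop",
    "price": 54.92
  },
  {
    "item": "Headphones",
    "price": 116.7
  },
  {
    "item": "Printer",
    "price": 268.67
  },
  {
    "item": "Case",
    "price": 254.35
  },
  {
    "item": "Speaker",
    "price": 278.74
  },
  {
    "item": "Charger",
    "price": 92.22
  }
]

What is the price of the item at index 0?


Array index 0 -> Camera
price = 215.88

ANSWER: 215.88


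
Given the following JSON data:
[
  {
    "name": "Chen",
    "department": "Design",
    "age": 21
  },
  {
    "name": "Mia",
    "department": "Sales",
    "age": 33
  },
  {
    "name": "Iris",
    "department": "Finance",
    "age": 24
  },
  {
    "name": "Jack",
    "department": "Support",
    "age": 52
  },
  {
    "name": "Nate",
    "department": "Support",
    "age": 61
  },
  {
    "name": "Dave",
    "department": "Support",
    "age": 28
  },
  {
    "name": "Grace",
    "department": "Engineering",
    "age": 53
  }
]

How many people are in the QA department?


Scanning records for department = QA
  No matches found
Count: 0

ANSWER: 0


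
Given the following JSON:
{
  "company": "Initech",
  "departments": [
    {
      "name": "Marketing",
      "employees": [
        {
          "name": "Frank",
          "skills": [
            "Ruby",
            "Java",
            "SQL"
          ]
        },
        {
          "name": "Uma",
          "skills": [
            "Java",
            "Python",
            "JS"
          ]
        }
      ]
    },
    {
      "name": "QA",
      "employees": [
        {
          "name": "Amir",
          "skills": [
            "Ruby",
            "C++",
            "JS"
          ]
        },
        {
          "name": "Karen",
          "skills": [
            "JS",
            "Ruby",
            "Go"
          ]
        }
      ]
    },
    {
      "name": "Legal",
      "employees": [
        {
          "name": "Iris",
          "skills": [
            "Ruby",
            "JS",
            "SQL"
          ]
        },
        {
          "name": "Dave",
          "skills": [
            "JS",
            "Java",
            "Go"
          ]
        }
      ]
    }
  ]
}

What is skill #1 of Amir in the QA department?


Path: departments[1].employees[0].skills[0]
Value: Ruby

ANSWER: Ruby


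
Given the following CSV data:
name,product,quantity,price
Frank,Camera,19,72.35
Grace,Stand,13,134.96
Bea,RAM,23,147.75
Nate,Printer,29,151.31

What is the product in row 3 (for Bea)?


Row 3: Bea
Column 'product' = RAM

ANSWER: RAM


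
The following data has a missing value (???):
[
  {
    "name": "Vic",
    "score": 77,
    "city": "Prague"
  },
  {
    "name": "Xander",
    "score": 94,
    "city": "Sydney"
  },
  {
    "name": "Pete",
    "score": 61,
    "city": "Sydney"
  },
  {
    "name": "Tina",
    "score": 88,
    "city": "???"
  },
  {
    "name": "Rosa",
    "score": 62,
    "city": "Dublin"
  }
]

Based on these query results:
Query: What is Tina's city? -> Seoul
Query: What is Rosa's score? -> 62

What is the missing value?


The missing value is Tina's city
From query: Tina's city = Seoul

ANSWER: Seoul


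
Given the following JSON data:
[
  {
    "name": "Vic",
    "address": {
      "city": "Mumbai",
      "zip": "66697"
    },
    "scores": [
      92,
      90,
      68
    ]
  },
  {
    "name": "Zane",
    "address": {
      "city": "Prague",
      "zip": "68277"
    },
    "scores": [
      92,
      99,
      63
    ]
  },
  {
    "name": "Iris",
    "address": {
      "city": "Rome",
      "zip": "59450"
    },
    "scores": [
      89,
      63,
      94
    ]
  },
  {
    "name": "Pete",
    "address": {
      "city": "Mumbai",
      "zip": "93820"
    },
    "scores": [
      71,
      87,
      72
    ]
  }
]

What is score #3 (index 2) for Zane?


Path: records[1].scores[2]
Value: 63

ANSWER: 63


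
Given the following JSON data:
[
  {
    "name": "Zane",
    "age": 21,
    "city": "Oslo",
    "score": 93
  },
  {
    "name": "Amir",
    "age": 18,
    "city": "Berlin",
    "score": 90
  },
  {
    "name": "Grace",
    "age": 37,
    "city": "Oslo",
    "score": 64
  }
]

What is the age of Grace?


Looking up record where name = Grace
Record index: 2
Field 'age' = 37

ANSWER: 37


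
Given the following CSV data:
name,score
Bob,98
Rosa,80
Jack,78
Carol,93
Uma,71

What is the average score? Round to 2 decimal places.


Scores: 98, 80, 78, 93, 71
Sum = 420
Count = 5
Average = 420 / 5 = 84.00

ANSWER: 84.00


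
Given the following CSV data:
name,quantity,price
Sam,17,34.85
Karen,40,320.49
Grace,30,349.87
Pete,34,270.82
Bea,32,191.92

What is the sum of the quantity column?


Values in 'quantity' column:
  Row 1: 17
  Row 2: 40
  Row 3: 30
  Row 4: 34
  Row 5: 32
Sum = 17 + 40 + 30 + 34 + 32 = 153

ANSWER: 153


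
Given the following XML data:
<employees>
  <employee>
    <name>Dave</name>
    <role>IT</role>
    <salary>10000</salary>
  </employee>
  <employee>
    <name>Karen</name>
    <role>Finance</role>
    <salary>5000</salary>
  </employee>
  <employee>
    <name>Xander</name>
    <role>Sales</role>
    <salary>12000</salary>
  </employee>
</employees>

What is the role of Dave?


Searching for <employee> with <name>Dave</name>
Found at position 1
<role>IT</role>

ANSWER: IT


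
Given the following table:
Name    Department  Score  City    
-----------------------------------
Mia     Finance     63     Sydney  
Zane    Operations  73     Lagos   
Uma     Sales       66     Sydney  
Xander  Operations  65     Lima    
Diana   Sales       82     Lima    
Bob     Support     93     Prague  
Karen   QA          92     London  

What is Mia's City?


Row 1: Mia
City = Sydney

ANSWER: Sydney


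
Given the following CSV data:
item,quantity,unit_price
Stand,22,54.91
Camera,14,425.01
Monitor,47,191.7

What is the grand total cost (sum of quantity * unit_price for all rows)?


Computing row totals:
  Stand: 22 * 54.91 = 1208.02
  Camera: 14 * 425.01 = 5950.14
  Monitor: 47 * 191.7 = 9009.9
Grand total = 1208.02 + 5950.14 + 9009.9 = 16168.06

ANSWER: 16168.06


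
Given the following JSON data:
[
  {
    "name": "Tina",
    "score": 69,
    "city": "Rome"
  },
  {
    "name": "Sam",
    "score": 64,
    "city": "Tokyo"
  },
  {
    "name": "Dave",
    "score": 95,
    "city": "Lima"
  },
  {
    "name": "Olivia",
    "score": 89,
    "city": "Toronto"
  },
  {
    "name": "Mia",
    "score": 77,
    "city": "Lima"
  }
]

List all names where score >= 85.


Filtering records where score >= 85:
  Tina (score=69) -> no
  Sam (score=64) -> no
  Dave (score=95) -> YES
  Olivia (score=89) -> YES
  Mia (score=77) -> no


ANSWER: Dave, Olivia


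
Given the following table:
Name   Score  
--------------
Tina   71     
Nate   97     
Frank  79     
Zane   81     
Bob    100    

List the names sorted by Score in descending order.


Sorting by Score (descending):
  Bob: 100
  Nate: 97
  Zane: 81
  Frank: 79
  Tina: 71


ANSWER: Bob, Nate, Zane, Frank, Tina


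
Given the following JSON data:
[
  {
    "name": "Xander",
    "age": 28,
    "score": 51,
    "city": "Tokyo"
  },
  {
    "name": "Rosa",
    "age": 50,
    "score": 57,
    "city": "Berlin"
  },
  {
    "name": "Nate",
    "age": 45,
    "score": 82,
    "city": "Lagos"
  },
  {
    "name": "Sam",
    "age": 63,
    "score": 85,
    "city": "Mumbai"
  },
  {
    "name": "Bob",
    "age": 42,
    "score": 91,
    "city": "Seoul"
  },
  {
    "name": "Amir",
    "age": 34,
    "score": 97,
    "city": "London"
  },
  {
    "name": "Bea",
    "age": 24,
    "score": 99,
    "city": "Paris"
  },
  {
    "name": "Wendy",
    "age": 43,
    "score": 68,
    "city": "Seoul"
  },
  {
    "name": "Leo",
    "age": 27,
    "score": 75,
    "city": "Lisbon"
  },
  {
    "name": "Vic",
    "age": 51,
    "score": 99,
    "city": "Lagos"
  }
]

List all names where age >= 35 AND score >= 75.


Checking both conditions:
  Xander (age=28, score=51) -> no
  Rosa (age=50, score=57) -> no
  Nate (age=45, score=82) -> YES
  Sam (age=63, score=85) -> YES
  Bob (age=42, score=91) -> YES
  Amir (age=34, score=97) -> no
  Bea (age=24, score=99) -> no
  Wendy (age=43, score=68) -> no
  Leo (age=27, score=75) -> no
  Vic (age=51, score=99) -> YES


ANSWER: Nate, Sam, Bob, Vic


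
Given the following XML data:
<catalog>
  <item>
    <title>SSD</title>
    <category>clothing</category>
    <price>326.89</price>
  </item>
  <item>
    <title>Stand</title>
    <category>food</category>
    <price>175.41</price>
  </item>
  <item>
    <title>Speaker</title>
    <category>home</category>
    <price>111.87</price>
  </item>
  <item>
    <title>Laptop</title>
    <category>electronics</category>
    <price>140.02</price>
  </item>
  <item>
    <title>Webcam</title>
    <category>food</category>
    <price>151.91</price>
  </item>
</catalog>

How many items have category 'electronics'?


Scanning <item> elements for <category>electronics</category>:
  Item 4: Laptop -> MATCH
Count: 1

ANSWER: 1


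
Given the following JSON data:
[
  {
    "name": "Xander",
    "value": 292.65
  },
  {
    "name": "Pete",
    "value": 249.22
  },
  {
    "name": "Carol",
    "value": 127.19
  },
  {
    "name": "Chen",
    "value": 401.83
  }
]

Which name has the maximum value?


Comparing values:
  Xander: 292.65
  Pete: 249.22
  Carol: 127.19
  Chen: 401.83
Maximum: Chen (401.83)

ANSWER: Chen


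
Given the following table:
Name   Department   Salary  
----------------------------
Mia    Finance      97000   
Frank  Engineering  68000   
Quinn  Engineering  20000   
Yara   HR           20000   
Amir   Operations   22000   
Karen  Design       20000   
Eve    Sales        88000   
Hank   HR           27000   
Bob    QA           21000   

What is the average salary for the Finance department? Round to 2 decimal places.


Finance department members:
  Mia: 97000
Sum = 97000
Count = 1
Average = 97000 / 1 = 97000.00

ANSWER: 97000.00


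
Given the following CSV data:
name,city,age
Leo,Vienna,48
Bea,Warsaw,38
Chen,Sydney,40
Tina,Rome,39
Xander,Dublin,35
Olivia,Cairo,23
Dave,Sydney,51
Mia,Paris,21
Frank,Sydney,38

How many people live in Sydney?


Scanning city column for 'Sydney':
  Row 3: Chen -> MATCH
  Row 7: Dave -> MATCH
  Row 9: Frank -> MATCH
Total matches: 3

ANSWER: 3


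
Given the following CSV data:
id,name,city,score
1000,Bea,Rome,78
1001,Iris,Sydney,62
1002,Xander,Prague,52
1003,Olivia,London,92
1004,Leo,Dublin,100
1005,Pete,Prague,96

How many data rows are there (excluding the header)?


Counting rows (excluding header):
Header: id,name,city,score
Data rows: 6

ANSWER: 6


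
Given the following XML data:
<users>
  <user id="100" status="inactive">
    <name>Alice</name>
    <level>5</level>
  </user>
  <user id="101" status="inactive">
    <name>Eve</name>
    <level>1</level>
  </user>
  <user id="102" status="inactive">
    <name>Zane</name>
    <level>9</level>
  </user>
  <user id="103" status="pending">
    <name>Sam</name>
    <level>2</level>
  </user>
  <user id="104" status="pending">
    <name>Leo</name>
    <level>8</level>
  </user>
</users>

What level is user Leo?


Finding user: Leo
<level>8</level>

ANSWER: 8


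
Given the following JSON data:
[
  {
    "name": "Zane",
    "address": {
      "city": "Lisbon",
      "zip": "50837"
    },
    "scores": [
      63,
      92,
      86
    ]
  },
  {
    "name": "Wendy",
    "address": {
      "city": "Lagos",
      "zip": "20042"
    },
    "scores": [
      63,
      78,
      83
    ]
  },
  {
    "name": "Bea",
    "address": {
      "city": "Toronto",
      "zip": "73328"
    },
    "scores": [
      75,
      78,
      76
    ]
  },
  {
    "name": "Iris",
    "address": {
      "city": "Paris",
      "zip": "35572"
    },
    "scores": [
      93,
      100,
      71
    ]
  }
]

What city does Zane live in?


Path: records[0].address.city
Value: Lisbon

ANSWER: Lisbon


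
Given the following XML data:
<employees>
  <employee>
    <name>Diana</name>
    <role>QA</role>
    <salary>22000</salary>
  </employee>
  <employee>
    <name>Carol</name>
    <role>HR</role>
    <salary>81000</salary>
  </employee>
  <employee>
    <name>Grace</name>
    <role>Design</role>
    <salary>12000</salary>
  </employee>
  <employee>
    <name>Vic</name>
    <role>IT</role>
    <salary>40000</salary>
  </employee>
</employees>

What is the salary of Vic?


Searching for <employee> with <name>Vic</name>
Found at position 4
<salary>40000</salary>

ANSWER: 40000


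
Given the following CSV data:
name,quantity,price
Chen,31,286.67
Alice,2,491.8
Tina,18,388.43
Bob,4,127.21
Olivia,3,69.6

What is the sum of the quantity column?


Values in 'quantity' column:
  Row 1: 31
  Row 2: 2
  Row 3: 18
  Row 4: 4
  Row 5: 3
Sum = 31 + 2 + 18 + 4 + 3 = 58

ANSWER: 58


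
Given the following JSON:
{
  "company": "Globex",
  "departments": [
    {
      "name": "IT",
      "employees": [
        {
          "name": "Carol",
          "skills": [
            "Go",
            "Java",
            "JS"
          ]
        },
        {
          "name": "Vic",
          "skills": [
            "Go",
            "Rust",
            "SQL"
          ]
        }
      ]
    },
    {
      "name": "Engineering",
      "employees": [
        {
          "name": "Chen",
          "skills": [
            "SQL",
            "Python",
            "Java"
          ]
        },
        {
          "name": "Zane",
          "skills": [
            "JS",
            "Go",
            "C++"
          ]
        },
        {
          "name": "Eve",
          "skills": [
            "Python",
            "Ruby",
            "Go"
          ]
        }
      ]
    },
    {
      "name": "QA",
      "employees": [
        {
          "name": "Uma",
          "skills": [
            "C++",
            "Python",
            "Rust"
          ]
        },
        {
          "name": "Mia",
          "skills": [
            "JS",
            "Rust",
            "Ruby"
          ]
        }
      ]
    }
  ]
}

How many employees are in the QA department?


Path: departments[2].employees
Count: 2

ANSWER: 2


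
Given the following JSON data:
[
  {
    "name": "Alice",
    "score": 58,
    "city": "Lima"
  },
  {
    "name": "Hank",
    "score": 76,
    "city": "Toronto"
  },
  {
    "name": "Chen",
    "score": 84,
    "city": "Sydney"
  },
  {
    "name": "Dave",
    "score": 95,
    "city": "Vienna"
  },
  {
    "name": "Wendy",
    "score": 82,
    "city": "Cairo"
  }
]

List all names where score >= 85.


Filtering records where score >= 85:
  Alice (score=58) -> no
  Hank (score=76) -> no
  Chen (score=84) -> no
  Dave (score=95) -> YES
  Wendy (score=82) -> no


ANSWER: Dave


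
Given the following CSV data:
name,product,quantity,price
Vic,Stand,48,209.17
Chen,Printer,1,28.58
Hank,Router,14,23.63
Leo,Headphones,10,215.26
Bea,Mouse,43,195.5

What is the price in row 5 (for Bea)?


Row 5: Bea
Column 'price' = 195.5

ANSWER: 195.5


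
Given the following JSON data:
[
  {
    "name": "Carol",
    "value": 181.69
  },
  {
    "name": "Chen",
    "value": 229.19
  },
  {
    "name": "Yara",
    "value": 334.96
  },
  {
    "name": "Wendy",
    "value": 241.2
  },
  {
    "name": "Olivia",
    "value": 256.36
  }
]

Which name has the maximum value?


Comparing values:
  Carol: 181.69
  Chen: 229.19
  Yara: 334.96
  Wendy: 241.2
  Olivia: 256.36
Maximum: Yara (334.96)

ANSWER: Yara


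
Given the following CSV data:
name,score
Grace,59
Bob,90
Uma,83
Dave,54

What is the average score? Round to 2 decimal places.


Scores: 59, 90, 83, 54
Sum = 286
Count = 4
Average = 286 / 4 = 71.50

ANSWER: 71.50


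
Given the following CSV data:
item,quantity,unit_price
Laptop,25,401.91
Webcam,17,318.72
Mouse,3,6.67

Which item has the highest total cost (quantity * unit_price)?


Computing row totals:
  Laptop: 10047.75
  Webcam: 5418.24
  Mouse: 20.01
Maximum: Laptop (10047.75)

ANSWER: Laptop


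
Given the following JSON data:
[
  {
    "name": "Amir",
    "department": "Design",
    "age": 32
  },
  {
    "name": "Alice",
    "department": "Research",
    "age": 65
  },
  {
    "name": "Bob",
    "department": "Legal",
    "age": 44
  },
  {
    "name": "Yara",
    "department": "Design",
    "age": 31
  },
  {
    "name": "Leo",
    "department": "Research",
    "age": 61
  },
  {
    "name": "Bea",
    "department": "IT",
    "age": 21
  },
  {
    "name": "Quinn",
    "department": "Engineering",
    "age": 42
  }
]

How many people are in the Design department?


Scanning records for department = Design
  Record 0: Amir
  Record 3: Yara
Count: 2

ANSWER: 2


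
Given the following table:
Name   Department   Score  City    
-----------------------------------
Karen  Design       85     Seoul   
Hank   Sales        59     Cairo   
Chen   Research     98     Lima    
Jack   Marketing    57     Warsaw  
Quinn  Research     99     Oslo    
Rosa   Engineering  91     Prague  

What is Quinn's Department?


Row 5: Quinn
Department = Research

ANSWER: Research


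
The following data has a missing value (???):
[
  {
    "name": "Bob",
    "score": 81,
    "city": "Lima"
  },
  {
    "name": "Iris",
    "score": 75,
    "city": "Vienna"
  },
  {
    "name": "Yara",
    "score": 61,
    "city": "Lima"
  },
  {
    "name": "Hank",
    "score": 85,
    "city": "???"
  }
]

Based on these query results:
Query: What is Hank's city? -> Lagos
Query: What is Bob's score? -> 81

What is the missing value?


The missing value is Hank's city
From query: Hank's city = Lagos

ANSWER: Lagos


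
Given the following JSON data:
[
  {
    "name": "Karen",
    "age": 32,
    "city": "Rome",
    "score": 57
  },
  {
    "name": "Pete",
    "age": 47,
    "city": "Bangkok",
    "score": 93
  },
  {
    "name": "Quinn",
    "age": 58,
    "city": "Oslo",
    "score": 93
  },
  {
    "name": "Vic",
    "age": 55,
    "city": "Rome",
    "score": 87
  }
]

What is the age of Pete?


Looking up record where name = Pete
Record index: 1
Field 'age' = 47

ANSWER: 47


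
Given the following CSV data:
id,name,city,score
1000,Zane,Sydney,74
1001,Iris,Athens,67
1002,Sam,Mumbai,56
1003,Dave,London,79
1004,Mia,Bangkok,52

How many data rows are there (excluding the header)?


Counting rows (excluding header):
Header: id,name,city,score
Data rows: 5

ANSWER: 5


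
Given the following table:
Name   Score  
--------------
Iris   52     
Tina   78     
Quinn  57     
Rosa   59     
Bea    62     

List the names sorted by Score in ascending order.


Sorting by Score (ascending):
  Iris: 52
  Quinn: 57
  Rosa: 59
  Bea: 62
  Tina: 78


ANSWER: Iris, Quinn, Rosa, Bea, Tina


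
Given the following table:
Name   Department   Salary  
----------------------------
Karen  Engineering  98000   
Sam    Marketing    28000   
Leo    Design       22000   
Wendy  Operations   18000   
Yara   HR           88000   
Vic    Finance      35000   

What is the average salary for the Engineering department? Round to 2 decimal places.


Engineering department members:
  Karen: 98000
Sum = 98000
Count = 1
Average = 98000 / 1 = 98000.00

ANSWER: 98000.00


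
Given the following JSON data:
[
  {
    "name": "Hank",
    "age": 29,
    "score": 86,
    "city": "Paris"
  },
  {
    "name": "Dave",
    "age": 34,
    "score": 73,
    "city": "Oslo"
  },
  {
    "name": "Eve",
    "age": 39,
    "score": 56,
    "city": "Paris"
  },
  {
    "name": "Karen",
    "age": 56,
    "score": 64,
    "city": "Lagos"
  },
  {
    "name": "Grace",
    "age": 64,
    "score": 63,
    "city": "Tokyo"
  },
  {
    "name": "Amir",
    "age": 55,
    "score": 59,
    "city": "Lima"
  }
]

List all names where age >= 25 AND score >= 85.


Checking both conditions:
  Hank (age=29, score=86) -> YES
  Dave (age=34, score=73) -> no
  Eve (age=39, score=56) -> no
  Karen (age=56, score=64) -> no
  Grace (age=64, score=63) -> no
  Amir (age=55, score=59) -> no


ANSWER: Hank


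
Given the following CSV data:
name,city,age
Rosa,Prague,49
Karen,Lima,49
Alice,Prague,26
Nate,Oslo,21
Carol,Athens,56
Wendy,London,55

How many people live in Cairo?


Scanning city column for 'Cairo':
Total matches: 0

ANSWER: 0


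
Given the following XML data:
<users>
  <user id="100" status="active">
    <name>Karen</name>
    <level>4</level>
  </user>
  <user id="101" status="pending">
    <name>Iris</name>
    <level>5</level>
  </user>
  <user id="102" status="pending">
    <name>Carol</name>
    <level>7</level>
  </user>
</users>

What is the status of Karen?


Finding user with name = Karen
user id="100" status="active"

ANSWER: active


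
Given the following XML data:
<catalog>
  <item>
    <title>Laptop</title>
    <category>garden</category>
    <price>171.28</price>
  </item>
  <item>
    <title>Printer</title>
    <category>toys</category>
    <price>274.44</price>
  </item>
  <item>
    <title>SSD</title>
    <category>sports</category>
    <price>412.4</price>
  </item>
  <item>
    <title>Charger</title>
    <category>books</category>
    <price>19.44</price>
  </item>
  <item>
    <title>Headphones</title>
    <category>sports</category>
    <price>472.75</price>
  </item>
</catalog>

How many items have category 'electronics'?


Scanning <item> elements for <category>electronics</category>:
Count: 0

ANSWER: 0


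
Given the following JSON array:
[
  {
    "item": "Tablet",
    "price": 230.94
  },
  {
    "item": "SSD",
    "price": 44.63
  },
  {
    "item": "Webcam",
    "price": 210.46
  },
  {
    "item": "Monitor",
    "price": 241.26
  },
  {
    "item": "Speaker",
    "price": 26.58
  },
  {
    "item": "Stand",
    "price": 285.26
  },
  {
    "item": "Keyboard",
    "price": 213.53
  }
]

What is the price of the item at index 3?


Array index 3 -> Monitor
price = 241.26

ANSWER: 241.26


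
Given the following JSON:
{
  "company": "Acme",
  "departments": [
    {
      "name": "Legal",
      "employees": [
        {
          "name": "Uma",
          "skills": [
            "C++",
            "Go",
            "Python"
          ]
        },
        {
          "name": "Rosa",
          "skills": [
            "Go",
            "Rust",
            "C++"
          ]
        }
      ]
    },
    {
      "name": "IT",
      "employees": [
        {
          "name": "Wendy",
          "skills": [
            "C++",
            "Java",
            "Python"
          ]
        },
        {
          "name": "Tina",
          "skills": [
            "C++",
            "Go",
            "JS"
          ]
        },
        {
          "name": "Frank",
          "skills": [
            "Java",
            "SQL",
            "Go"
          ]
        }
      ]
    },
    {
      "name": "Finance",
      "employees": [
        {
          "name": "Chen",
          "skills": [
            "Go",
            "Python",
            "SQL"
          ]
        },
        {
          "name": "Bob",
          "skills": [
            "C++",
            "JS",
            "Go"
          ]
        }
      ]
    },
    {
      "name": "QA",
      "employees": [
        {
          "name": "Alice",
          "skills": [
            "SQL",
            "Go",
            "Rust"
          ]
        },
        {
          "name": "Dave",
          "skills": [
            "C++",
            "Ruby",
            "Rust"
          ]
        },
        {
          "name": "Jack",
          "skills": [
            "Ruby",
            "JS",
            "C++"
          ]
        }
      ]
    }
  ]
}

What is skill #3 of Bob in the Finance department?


Path: departments[2].employees[1].skills[2]
Value: Go

ANSWER: Go


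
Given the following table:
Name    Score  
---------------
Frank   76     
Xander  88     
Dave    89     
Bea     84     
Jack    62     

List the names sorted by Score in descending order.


Sorting by Score (descending):
  Dave: 89
  Xander: 88
  Bea: 84
  Frank: 76
  Jack: 62


ANSWER: Dave, Xander, Bea, Frank, Jack


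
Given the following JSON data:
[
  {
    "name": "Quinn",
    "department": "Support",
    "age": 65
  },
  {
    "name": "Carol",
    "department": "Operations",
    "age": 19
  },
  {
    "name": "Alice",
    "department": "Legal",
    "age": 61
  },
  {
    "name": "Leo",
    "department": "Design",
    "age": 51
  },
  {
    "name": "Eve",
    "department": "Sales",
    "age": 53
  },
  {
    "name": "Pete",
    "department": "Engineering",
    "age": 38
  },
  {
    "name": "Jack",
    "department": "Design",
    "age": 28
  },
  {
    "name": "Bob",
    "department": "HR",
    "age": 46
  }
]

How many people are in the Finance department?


Scanning records for department = Finance
  No matches found
Count: 0

ANSWER: 0


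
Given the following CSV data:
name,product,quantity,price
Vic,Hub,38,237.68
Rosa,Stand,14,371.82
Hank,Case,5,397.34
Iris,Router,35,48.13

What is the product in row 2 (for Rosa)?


Row 2: Rosa
Column 'product' = Stand

ANSWER: Stand


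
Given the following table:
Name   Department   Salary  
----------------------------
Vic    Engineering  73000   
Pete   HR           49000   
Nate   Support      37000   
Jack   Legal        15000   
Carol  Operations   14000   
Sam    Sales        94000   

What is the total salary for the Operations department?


Operations department members:
  Carol: 14000
Total = 14000 = 14000

ANSWER: 14000


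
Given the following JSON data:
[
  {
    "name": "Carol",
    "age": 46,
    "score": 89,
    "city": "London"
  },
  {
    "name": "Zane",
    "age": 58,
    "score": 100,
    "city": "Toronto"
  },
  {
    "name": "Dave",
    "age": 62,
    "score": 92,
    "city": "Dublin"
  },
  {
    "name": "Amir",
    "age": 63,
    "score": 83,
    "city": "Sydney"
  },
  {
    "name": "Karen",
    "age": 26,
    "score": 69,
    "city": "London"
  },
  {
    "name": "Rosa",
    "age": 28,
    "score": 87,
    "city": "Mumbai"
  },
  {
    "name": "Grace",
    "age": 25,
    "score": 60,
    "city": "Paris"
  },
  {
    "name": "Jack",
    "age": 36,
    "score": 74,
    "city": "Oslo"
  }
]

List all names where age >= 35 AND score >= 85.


Checking both conditions:
  Carol (age=46, score=89) -> YES
  Zane (age=58, score=100) -> YES
  Dave (age=62, score=92) -> YES
  Amir (age=63, score=83) -> no
  Karen (age=26, score=69) -> no
  Rosa (age=28, score=87) -> no
  Grace (age=25, score=60) -> no
  Jack (age=36, score=74) -> no


ANSWER: Carol, Zane, Dave


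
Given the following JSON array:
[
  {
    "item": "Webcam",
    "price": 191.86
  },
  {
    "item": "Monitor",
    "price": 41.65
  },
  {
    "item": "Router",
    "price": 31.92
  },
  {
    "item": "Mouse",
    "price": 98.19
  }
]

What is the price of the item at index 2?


Array index 2 -> Router
price = 31.92

ANSWER: 31.92


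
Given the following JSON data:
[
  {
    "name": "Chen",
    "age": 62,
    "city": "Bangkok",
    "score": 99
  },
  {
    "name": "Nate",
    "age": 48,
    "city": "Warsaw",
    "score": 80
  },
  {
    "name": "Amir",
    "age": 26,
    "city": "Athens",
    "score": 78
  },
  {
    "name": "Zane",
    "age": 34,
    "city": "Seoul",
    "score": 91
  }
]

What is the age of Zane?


Looking up record where name = Zane
Record index: 3
Field 'age' = 34

ANSWER: 34


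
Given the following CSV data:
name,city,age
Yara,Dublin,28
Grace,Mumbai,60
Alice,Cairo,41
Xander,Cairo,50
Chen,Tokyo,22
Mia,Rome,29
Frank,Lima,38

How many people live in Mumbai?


Scanning city column for 'Mumbai':
  Row 2: Grace -> MATCH
Total matches: 1

ANSWER: 1


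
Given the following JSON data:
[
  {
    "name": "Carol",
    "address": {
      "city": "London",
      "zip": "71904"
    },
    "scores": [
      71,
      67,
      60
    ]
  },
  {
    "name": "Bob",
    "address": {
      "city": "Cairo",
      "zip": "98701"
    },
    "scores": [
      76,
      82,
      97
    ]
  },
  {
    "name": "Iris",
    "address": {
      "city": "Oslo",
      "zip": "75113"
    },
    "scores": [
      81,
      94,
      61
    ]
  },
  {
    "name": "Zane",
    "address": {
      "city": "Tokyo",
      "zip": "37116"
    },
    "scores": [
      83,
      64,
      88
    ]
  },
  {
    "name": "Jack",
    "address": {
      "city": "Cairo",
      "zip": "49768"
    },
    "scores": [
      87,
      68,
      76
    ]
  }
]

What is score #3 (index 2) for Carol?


Path: records[0].scores[2]
Value: 60

ANSWER: 60
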